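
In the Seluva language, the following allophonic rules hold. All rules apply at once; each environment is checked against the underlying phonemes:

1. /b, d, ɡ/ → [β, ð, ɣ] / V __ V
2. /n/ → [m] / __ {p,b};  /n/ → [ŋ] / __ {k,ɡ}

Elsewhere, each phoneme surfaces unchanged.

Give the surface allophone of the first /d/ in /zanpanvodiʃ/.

[ð]

/d/ (between /o/ and /i/): between two vowels, so rule 1 applies → [ð].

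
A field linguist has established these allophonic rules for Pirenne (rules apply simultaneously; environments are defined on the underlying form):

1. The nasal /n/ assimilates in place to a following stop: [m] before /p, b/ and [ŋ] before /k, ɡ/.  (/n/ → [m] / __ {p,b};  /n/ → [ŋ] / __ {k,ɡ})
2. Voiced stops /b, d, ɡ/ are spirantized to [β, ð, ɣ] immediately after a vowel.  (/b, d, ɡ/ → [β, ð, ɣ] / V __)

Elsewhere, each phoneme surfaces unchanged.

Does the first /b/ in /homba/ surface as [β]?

/b/ (between /m/ and /a/) fails the environment for rule 2, so it stays [b].
The actual realization is [b], not [β].

No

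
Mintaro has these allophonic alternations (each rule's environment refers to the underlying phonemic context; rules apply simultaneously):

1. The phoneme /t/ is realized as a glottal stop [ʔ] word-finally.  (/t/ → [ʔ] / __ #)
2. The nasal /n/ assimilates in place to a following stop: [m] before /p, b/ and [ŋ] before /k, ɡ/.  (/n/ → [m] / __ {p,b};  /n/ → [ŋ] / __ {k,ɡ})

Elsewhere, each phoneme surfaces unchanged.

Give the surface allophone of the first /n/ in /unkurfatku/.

/n/ meets the environment for rule 2 (before a labial or velar stop) → [ŋ].

[ŋ]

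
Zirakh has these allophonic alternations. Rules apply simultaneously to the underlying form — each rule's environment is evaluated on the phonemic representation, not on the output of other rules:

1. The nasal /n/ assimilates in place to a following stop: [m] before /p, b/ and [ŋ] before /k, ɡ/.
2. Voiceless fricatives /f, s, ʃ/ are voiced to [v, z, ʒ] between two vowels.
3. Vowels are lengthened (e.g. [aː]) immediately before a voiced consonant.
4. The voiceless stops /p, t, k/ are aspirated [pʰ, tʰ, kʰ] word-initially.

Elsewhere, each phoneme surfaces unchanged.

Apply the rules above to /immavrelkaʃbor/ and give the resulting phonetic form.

[iːmmaːvreːlkaʃboːr]

Rule 3 applies to /i/ (word-initial: before a voiced consonant) → [iː].
/a/ — between /m/ and /v/, before a voiced consonant — surfaces as [aː] (rule 3).
/e/ (between /r/ and /l/) occurs before a voiced consonant → [eː] by rule 3.
/k/ (between /l/ and /a/) is in the target of rule 4 but the environment (word-initially) is not met → [k].
/a/ — between /k/ and /ʃ/; rule 3 does not apply here → [a].
/ʃ/ (between /a/ and /b/): rule 2 targets it, but not between two vowels → unchanged [ʃ].
Rule 3 applies to /o/ (between /b/ and /r/: before a voiced consonant) → [oː].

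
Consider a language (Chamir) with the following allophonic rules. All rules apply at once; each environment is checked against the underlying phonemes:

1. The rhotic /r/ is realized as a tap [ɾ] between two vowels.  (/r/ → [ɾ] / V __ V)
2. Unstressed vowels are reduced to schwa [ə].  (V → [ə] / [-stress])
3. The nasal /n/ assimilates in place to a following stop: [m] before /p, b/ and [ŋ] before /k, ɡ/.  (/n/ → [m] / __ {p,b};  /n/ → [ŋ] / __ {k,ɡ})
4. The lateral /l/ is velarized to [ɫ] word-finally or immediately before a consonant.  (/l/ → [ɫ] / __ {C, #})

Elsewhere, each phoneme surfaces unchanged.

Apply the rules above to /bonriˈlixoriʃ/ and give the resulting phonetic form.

[bənrəˈlixəɾəʃ]

/b/ — not in any rule's target class → [b].
/o/ — between /b/ and /n/, in an unstressed syllable — surfaces as [ə] (rule 2).
/n/ (between /o/ and /r/): rule 3 targets it, but not before a labial or velar stop → unchanged [n].
/r/ (between /n/ and /i/): rule 1 targets it, but not between two vowels → unchanged [r].
/i/ — between /r/ and /l/, in an unstressed syllable — surfaces as [ə] (rule 2).
/l/ (between /i/ and /i/) fails the environment for rule 4, so it stays [l].
/i/ — between /l/ and /x/; rule 2 does not apply here → [i].
/x/ (between /i/ and /o/): no rule targets it → [x].
/o/ (between /x/ and /r/): in an unstressed syllable, so rule 2 applies → [ə].
Rule 1 applies to /r/ (between /o/ and /i/: between two vowels) → [ɾ].
Rule 2 applies to /i/ (between /r/ and /ʃ/: in an unstressed syllable) → [ə].
/ʃ/ (word-final): no rule targets it → [ʃ].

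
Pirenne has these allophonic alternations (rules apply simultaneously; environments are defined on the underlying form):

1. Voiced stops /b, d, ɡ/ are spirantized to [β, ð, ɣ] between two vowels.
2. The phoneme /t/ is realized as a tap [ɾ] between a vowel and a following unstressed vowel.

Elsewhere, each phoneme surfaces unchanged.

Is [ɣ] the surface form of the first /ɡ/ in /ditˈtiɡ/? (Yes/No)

No

/ɡ/ (word-final): rule 1 targets it, but not between two vowels → unchanged [ɡ].
The actual realization is [ɡ], not [ɣ].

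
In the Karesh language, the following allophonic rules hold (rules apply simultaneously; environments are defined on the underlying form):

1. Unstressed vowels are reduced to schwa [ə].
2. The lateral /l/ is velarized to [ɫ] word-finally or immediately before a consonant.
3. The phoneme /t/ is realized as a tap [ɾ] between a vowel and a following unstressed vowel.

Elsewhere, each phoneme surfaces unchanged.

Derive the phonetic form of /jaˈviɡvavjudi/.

[jəˈviɡvəvjədə]

/j/ (word-initial) is unaffected → [j].
/a/ — between /j/ and /v/, in an unstressed syllable — surfaces as [ə] (rule 1).
/v/ stays [v].
/i/ (between /v/ and /ɡ/): rule 1 targets it, but not in an unstressed syllable → unchanged [i].
/ɡ/ (between /i/ and /v/): no rule targets it → [ɡ].
/v/ stays [v].
/a/ — between /v/ and /v/, in an unstressed syllable — surfaces as [ə] (rule 1).
/v/ (between /a/ and /j/) is unaffected → [v].
/j/ (between /v/ and /u/) is unaffected → [j].
/u/ (between /j/ and /d/) occurs in an unstressed syllable → [ə] by rule 1.
/d/ stays [d].
/i/ (word-final): in an unstressed syllable, so rule 1 applies → [ə].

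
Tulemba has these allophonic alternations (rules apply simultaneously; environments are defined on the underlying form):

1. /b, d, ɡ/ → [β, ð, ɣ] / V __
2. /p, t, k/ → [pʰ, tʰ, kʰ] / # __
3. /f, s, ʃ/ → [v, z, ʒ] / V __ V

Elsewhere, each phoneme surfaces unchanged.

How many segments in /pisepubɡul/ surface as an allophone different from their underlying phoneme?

Segments that undergo a rule: /p/ → [pʰ] (rule 2); /s/ → [z] (rule 3); /b/ → [β] (rule 1).
All other segments surface unchanged.

3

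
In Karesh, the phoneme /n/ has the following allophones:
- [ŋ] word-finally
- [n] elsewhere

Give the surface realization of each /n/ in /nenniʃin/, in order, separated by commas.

[n], [n], [n], [ŋ]

Occurrence 1 (position 1): no conditioning environment matches → elsewhere allophone [n].
Occurrence 2 (position 3): no conditioning environment matches → elsewhere allophone [n].
Occurrence 3 (position 4): no conditioning environment matches → elsewhere allophone [n].
Occurrence 4 (position 8): word-finally → [ŋ].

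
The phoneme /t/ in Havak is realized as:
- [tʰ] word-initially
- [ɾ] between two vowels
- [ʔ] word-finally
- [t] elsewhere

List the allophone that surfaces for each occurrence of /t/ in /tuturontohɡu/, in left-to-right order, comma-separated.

Occurrence 1 (position 1): word-initially → [tʰ].
Occurrence 2 (position 3): between two vowels → [ɾ].
Occurrence 3 (position 8): no conditioning environment matches → elsewhere allophone [t].

[tʰ], [ɾ], [t]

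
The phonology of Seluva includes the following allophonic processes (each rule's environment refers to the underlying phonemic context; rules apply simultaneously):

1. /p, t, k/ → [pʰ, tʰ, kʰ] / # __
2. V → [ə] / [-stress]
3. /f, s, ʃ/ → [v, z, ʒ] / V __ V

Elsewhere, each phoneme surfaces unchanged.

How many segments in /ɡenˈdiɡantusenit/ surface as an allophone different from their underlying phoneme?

6

Segments that undergo a rule: /e/ → [ə] (rule 2); /a/ → [ə] (rule 2); /u/ → [ə] (rule 2); /s/ → [z] (rule 3); /e/ → [ə] (rule 2); /i/ → [ə] (rule 2).
All other segments surface unchanged.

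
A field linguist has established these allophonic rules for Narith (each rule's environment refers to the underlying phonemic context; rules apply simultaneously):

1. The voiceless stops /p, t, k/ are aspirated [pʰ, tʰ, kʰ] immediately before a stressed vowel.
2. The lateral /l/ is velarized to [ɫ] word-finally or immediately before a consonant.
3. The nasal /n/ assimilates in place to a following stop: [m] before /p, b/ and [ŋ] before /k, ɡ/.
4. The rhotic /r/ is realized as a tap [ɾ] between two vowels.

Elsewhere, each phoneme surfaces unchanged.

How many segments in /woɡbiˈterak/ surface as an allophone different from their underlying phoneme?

Segments that undergo a rule: /t/ → [tʰ] (rule 1); /r/ → [ɾ] (rule 4).
All other segments surface unchanged.

2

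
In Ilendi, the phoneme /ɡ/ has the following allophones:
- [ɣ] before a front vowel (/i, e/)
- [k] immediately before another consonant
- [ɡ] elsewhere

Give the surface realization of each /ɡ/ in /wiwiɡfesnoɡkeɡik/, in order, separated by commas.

[k], [k], [ɣ]

Occurrence 1 (position 5): immediately before another consonant → [k].
Occurrence 2 (position 11): immediately before another consonant → [k].
Occurrence 3 (position 14): before a front vowel (/i, e/) → [ɣ].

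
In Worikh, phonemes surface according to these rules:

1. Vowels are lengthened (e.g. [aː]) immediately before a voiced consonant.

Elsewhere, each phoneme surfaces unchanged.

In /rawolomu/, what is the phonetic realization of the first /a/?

Rule 1 applies to /a/ (between /r/ and /w/: before a voiced consonant) → [aː].

[aː]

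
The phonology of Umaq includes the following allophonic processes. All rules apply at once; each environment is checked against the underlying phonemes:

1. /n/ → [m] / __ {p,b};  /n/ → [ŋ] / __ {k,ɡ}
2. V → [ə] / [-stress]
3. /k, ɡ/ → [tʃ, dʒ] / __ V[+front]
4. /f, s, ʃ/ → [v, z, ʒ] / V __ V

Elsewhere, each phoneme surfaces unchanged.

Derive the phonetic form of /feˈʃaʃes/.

[fəˈʒaʒəs]

/f/ (word-initial): rule 4 targets it, but not between two vowels → unchanged [f].
/e/ (between /f/ and /ʃ/): in an unstressed syllable, so rule 2 applies → [ə].
Rule 4 applies to /ʃ/ (between /e/ and /a/: between two vowels) → [ʒ].
/a/ (between /ʃ/ and /ʃ/): rule 2 targets it, but not in an unstressed syllable → unchanged [a].
/ʃ/ — between /a/ and /e/, between two vowels — surfaces as [ʒ] (rule 4).
/e/ (between /ʃ/ and /s/): in an unstressed syllable, so rule 2 applies → [ə].
/s/ (word-final) is in the target of rule 4 but the environment (between two vowels) is not met → [s].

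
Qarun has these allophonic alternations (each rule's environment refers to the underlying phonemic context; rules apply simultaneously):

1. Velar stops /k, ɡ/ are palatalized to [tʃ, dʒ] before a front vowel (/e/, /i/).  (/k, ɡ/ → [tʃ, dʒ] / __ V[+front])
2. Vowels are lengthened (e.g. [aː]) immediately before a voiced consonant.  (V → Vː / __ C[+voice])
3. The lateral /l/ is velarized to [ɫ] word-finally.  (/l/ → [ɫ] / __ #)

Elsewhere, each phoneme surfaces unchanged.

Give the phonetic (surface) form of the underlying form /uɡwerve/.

[uːɡweːrve]

/u/ — word-initial, before a voiced consonant — surfaces as [uː] (rule 2).
/ɡ/ (between /u/ and /w/) fails the environment for rule 1, so it stays [ɡ].
/e/ (between /w/ and /r/) occurs before a voiced consonant → [eː] by rule 2.
/e/ (word-final) fails the environment for rule 2, so it stays [e].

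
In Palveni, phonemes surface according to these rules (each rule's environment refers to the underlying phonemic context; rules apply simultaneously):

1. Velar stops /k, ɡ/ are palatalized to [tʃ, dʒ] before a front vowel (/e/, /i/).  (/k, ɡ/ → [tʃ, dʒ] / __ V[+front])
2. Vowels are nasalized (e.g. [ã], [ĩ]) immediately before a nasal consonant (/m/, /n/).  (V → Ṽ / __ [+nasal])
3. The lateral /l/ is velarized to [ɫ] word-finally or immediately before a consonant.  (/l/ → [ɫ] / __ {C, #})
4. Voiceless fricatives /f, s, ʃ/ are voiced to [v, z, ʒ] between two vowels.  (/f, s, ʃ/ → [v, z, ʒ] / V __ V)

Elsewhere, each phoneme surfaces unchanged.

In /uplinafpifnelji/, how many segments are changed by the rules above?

2

Segments that undergo a rule: /i/ → [ĩ] (rule 2); /l/ → [ɫ] (rule 3).
All other segments surface unchanged.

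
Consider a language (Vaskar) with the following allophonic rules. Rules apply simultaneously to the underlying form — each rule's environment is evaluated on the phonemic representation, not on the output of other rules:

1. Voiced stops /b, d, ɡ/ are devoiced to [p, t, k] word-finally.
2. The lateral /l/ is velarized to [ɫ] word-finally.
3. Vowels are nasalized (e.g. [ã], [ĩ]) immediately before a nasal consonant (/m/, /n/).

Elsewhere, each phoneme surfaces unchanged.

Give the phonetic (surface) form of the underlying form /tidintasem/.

[tidĩntasẽm]

/t/ stays [t].
/i/ (between /t/ and /d/): rule 3 targets it, but not before a nasal consonant → unchanged [i].
/d/ (between /i/ and /i/) is in the target of rule 1 but the environment (word-finally) is not met → [d].
/i/ (between /d/ and /n/) occurs before a nasal consonant → [ĩ] by rule 3.
/n/ — not in any rule's target class → [n].
/t/ stays [t].
/a/ (between /t/ and /s/) is in the target of rule 3 but the environment (before a nasal consonant) is not met → [a].
/s/ — not in any rule's target class → [s].
/e/ — between /s/ and /m/, before a nasal consonant — surfaces as [ẽ] (rule 3).
/m/ stays [m].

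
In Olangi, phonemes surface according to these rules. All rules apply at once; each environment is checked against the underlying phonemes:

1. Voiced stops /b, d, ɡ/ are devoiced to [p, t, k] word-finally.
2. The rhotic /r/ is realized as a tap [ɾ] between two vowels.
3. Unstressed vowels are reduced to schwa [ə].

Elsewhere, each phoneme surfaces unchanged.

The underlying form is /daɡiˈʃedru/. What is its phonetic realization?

[dəɡəˈʃedrə]

/d/ — word-initial; rule 1 does not apply here → [d].
/a/ (between /d/ and /ɡ/): in an unstressed syllable, so rule 3 applies → [ə].
/ɡ/ (between /a/ and /i/) is in the target of rule 1 but the environment (word-finally) is not met → [ɡ].
/i/ (between /ɡ/ and /ʃ/): in an unstressed syllable, so rule 3 applies → [ə].
/ʃ/ — not in any rule's target class → [ʃ].
/e/ — between /ʃ/ and /d/; rule 3 does not apply here → [e].
/d/ (between /e/ and /r/) is in the target of rule 1 but the environment (word-finally) is not met → [d].
/r/ (between /d/ and /u/): rule 2 targets it, but not between two vowels → unchanged [r].
/u/ meets the environment for rule 3 (in an unstressed syllable) → [ə].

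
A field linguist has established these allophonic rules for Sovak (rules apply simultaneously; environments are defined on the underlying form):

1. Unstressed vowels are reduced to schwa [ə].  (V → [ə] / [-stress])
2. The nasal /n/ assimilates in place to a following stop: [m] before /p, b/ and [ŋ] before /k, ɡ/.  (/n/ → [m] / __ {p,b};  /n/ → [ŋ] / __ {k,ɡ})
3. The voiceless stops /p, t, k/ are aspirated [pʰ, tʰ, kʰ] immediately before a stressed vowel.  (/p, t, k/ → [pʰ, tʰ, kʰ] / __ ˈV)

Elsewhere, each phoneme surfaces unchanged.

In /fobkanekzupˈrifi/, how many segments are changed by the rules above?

5

Segments that undergo a rule: /o/ → [ə] (rule 1); /a/ → [ə] (rule 1); /e/ → [ə] (rule 1); /u/ → [ə] (rule 1); /i/ → [ə] (rule 1).
All other segments surface unchanged.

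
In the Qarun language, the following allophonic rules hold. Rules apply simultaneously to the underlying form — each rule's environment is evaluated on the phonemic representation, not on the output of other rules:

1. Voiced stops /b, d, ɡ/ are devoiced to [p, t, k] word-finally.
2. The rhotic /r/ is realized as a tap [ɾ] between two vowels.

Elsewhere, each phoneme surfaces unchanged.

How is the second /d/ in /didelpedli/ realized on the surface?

/d/ — between /i/ and /e/; rule 1 does not apply here → [d].

[d]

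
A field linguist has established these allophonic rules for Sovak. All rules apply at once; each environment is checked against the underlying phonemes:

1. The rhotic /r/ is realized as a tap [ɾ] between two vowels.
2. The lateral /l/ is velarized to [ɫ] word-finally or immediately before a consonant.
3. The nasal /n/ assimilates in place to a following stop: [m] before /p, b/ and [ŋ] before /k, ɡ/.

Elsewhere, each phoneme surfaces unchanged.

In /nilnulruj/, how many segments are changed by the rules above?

2

Segments that undergo a rule: /l/ → [ɫ] (rule 2); /l/ → [ɫ] (rule 2).
All other segments surface unchanged.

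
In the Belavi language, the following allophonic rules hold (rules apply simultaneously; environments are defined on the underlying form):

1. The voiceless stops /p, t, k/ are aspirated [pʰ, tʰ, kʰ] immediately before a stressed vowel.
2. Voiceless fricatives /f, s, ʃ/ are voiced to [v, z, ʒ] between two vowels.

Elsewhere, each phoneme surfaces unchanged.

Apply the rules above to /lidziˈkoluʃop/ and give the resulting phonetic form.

[lidziˈkʰoluʒop]

/l/ (word-initial): no rule targets it → [l].
/i/ stays [i].
/d/ — not in any rule's target class → [d].
/z/ — not in any rule's target class → [z].
/i/ stays [i].
/k/ meets the environment for rule 1 (immediately before a stressed vowel) → [kʰ].
/o/ (between /k/ and /l/): no rule targets it → [o].
/l/ — not in any rule's target class → [l].
/u/ — not in any rule's target class → [u].
/ʃ/ meets the environment for rule 2 (between two vowels) → [ʒ].
/o/ — not in any rule's target class → [o].
/p/ (word-final) is in the target of rule 1 but the environment (immediately before a stressed vowel) is not met → [p].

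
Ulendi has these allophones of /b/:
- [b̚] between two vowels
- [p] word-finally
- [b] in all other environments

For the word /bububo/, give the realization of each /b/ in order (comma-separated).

[b], [b̚], [b̚]

Occurrence 1 (position 1): no conditioning environment matches → elsewhere allophone [b].
Occurrence 2 (position 3): between two vowels → [b̚].
Occurrence 3 (position 5): between two vowels → [b̚].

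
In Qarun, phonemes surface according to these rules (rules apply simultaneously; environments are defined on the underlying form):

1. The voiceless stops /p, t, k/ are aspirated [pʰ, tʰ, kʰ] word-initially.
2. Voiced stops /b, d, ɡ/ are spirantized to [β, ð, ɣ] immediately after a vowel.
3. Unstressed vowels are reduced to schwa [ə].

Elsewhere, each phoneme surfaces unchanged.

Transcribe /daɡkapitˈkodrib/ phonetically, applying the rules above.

/d/ — word-initial; rule 2 does not apply here → [d].
/a/ (between /d/ and /ɡ/) occurs in an unstressed syllable → [ə] by rule 3.
/ɡ/ — between /a/ and /k/, immediately after a vowel — surfaces as [ɣ] (rule 2).
/k/ (between /ɡ/ and /a/): rule 1 targets it, but not word-initially → unchanged [k].
Rule 3 applies to /a/ (between /k/ and /p/: in an unstressed syllable) → [ə].
/p/ (between /a/ and /i/) is in the target of rule 1 but the environment (word-initially) is not met → [p].
Rule 3 applies to /i/ (between /p/ and /t/: in an unstressed syllable) → [ə].
/t/ (between /i/ and /k/) is in the target of rule 1 but the environment (word-initially) is not met → [t].
/k/ — between /t/ and /o/; rule 1 does not apply here → [k].
/o/ — between /k/ and /d/; rule 3 does not apply here → [o].
Rule 2 applies to /d/ (between /o/ and /r/: immediately after a vowel) → [ð].
/r/ (between /d/ and /i/): no rule targets it → [r].
/i/ (between /r/ and /b/) occurs in an unstressed syllable → [ə] by rule 3.
/b/ meets the environment for rule 2 (immediately after a vowel) → [β].

[dəɣkəpətˈkoðrəβ]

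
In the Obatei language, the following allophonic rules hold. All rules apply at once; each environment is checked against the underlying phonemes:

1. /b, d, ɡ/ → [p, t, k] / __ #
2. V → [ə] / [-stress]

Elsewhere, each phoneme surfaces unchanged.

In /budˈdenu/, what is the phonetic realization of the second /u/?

[ə]

/u/ — word-final, in an unstressed syllable — surfaces as [ə] (rule 2).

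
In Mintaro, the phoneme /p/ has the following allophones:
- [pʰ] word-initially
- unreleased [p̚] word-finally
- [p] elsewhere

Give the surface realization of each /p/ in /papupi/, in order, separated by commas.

Occurrence 1 (position 1): word-initially → [pʰ].
Occurrence 2 (position 3): no conditioning environment matches → elsewhere allophone [p].
Occurrence 3 (position 5): no conditioning environment matches → elsewhere allophone [p].

[pʰ], [p], [p]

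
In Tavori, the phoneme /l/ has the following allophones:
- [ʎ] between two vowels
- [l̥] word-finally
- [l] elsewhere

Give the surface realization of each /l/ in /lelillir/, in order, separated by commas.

Occurrence 1 (position 1): no conditioning environment matches → elsewhere allophone [l].
Occurrence 2 (position 3): between two vowels → [ʎ].
Occurrence 3 (position 5): no conditioning environment matches → elsewhere allophone [l].
Occurrence 4 (position 6): no conditioning environment matches → elsewhere allophone [l].

[l], [ʎ], [l], [l]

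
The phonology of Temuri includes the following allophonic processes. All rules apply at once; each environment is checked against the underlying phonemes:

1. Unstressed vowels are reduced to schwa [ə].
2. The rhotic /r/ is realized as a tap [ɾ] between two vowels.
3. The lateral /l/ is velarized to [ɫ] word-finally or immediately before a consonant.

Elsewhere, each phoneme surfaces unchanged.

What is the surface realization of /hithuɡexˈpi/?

[həthəɡəxˈpi]

/h/ — not in any rule's target class → [h].
Rule 1 applies to /i/ (between /h/ and /t/: in an unstressed syllable) → [ə].
/t/ (between /i/ and /h/) is unaffected → [t].
/h/ stays [h].
Rule 1 applies to /u/ (between /h/ and /ɡ/: in an unstressed syllable) → [ə].
/ɡ/ stays [ɡ].
/e/ (between /ɡ/ and /x/) occurs in an unstressed syllable → [ə] by rule 1.
/x/ (between /e/ and /p/): no rule targets it → [x].
/p/ (between /x/ and /i/) is unaffected → [p].
/i/ (word-final): rule 1 targets it, but not in an unstressed syllable → unchanged [i].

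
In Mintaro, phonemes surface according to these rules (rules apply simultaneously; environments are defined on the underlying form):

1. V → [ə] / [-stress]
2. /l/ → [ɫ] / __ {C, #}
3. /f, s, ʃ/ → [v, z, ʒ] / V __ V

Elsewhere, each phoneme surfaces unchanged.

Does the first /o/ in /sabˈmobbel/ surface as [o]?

Yes

/o/ (between /m/ and /b/): rule 1 targets it, but not in an unstressed syllable → unchanged [o].
The actual realization is [o], which matches [o].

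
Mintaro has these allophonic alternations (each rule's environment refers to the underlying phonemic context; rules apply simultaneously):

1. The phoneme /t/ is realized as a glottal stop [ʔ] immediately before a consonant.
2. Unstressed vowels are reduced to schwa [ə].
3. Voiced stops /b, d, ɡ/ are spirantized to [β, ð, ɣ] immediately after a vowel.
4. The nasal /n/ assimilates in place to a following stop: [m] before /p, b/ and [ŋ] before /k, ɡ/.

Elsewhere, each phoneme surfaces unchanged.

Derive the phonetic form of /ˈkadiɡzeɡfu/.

/k/ stays [k].
/a/ (between /k/ and /d/) is in the target of rule 2 but the environment (in an unstressed syllable) is not met → [a].
/d/ (between /a/ and /i/): immediately after a vowel, so rule 3 applies → [ð].
/i/ — between /d/ and /ɡ/, in an unstressed syllable — surfaces as [ə] (rule 2).
/ɡ/ (between /i/ and /z/): immediately after a vowel, so rule 3 applies → [ɣ].
/z/ (between /ɡ/ and /e/) is unaffected → [z].
/e/ meets the environment for rule 2 (in an unstressed syllable) → [ə].
/ɡ/ (between /e/ and /f/): immediately after a vowel, so rule 3 applies → [ɣ].
/f/ — not in any rule's target class → [f].
/u/ (word-final): in an unstressed syllable, so rule 2 applies → [ə].

[ˈkaðəɣzəɣfə]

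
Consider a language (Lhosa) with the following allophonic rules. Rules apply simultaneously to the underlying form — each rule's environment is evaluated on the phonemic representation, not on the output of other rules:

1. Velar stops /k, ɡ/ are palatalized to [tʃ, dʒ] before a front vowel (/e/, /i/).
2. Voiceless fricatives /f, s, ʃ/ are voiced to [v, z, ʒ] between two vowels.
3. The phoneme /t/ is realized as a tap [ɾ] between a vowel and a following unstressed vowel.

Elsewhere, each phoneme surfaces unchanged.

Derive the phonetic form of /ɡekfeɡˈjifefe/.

[dʒekfeɡˈjiveve]

/ɡ/ (word-initial): before a front vowel, so rule 1 applies → [dʒ].
/e/ stays [e].
/k/ — between /e/ and /f/; rule 1 does not apply here → [k].
/f/ (between /k/ and /e/) fails the environment for rule 2, so it stays [f].
/e/ stays [e].
/ɡ/ (between /e/ and /j/): rule 1 targets it, but not before a front vowel → unchanged [ɡ].
/j/ stays [j].
/i/ stays [i].
Rule 2 applies to /f/ (between /i/ and /e/: between two vowels) → [v].
/e/ (between /f/ and /f/) is unaffected → [e].
/f/ (between /e/ and /e/) occurs between two vowels → [v] by rule 2.
/e/ — not in any rule's target class → [e].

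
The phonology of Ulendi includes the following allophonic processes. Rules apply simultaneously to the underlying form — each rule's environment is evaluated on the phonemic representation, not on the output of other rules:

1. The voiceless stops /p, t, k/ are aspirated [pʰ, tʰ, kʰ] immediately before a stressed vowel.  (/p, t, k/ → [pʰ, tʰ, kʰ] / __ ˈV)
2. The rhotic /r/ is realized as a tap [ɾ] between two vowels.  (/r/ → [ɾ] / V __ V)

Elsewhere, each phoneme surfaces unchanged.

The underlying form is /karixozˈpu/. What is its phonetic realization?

[kaɾixozˈpʰu]

/k/ — word-initial; rule 1 does not apply here → [k].
/a/ (between /k/ and /r/): no rule targets it → [a].
Rule 2 applies to /r/ (between /a/ and /i/: between two vowels) → [ɾ].
/i/ stays [i].
/x/ stays [x].
/o/ (between /x/ and /z/) is unaffected → [o].
/z/ (between /o/ and /p/): no rule targets it → [z].
/p/ (between /z/ and /u/): immediately before a stressed vowel, so rule 1 applies → [pʰ].
/u/ stays [u].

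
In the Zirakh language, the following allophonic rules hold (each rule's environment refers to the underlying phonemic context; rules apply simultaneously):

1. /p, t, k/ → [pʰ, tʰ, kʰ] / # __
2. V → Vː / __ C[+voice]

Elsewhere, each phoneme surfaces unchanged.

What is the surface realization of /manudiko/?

/m/ — not in any rule's target class → [m].
/a/ (between /m/ and /n/): before a voiced consonant, so rule 2 applies → [aː].
/n/ (between /a/ and /u/): no rule targets it → [n].
Rule 2 applies to /u/ (between /n/ and /d/: before a voiced consonant) → [uː].
/d/ — not in any rule's target class → [d].
/i/ — between /d/ and /k/; rule 2 does not apply here → [i].
/k/ (between /i/ and /o/) fails the environment for rule 1, so it stays [k].
/o/ (word-final) is in the target of rule 2 but the environment (before a voiced consonant) is not met → [o].

[maːnuːdiko]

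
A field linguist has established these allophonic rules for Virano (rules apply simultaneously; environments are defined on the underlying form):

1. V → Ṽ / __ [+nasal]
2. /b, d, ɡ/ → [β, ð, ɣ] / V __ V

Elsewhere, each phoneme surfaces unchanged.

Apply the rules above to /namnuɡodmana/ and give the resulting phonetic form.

/n/ (word-initial): no rule targets it → [n].
/a/ — between /n/ and /m/, before a nasal consonant — surfaces as [ã] (rule 1).
/m/ stays [m].
/n/ (between /m/ and /u/) is unaffected → [n].
/u/ — between /n/ and /ɡ/; rule 1 does not apply here → [u].
/ɡ/ (between /u/ and /o/) occurs between two vowels → [ɣ] by rule 2.
/o/ (between /ɡ/ and /d/) is in the target of rule 1 but the environment (before a nasal consonant) is not met → [o].
/d/ — between /o/ and /m/; rule 2 does not apply here → [d].
/m/ — not in any rule's target class → [m].
/a/ (between /m/ and /n/): before a nasal consonant, so rule 1 applies → [ã].
/n/ (between /a/ and /a/): no rule targets it → [n].
/a/ (word-final) is in the target of rule 1 but the environment (before a nasal consonant) is not met → [a].

[nãmnuɣodmãna]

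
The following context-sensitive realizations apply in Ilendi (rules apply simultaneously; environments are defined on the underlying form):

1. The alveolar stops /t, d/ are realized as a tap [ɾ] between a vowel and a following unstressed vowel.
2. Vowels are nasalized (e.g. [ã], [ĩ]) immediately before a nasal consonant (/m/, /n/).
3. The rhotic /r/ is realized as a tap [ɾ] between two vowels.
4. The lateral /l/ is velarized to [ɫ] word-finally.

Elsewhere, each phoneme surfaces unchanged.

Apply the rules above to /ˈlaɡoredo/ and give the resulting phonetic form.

[ˈlaɡoɾeɾo]

/l/ — word-initial; rule 4 does not apply here → [l].
/a/ (between /l/ and /ɡ/): rule 2 targets it, but not before a nasal consonant → unchanged [a].
/ɡ/ (between /a/ and /o/): no rule targets it → [ɡ].
/o/ (between /ɡ/ and /r/) is in the target of rule 2 but the environment (before a nasal consonant) is not met → [o].
/r/ (between /o/ and /e/): between two vowels, so rule 3 applies → [ɾ].
/e/ (between /r/ and /d/) is in the target of rule 2 but the environment (before a nasal consonant) is not met → [e].
/d/ (between /e/ and /o/): between a vowel and a following unstressed vowel, so rule 1 applies → [ɾ].
/o/ (word-final) is in the target of rule 2 but the environment (before a nasal consonant) is not met → [o].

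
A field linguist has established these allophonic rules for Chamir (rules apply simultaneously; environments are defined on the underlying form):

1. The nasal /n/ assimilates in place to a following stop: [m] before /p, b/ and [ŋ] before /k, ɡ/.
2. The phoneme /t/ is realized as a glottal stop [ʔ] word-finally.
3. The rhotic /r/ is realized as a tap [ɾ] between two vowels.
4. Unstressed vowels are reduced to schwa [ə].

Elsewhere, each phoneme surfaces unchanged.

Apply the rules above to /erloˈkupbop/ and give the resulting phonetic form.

/e/ (word-initial): in an unstressed syllable, so rule 4 applies → [ə].
/r/ — between /e/ and /l/; rule 3 does not apply here → [r].
/l/ stays [l].
/o/ meets the environment for rule 4 (in an unstressed syllable) → [ə].
/k/ — not in any rule's target class → [k].
/u/ (between /k/ and /p/) is in the target of rule 4 but the environment (in an unstressed syllable) is not met → [u].
/p/ (between /u/ and /b/) is unaffected → [p].
/b/ — not in any rule's target class → [b].
Rule 4 applies to /o/ (between /b/ and /p/: in an unstressed syllable) → [ə].
/p/ (word-final) is unaffected → [p].

[ərləˈkupbəp]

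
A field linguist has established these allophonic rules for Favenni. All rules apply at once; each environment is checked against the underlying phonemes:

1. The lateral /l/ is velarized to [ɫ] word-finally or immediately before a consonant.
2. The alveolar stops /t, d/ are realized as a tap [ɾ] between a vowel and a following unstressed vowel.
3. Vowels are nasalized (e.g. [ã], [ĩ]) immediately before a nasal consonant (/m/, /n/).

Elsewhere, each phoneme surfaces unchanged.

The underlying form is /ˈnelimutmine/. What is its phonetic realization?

/n/ (word-initial): no rule targets it → [n].
/e/ (between /n/ and /l/): rule 3 targets it, but not before a nasal consonant → unchanged [e].
/l/ — between /e/ and /i/; rule 1 does not apply here → [l].
/i/ (between /l/ and /m/): before a nasal consonant, so rule 3 applies → [ĩ].
/m/ stays [m].
/u/ (between /m/ and /t/): rule 3 targets it, but not before a nasal consonant → unchanged [u].
/t/ — between /u/ and /m/; rule 2 does not apply here → [t].
/m/ — not in any rule's target class → [m].
/i/ (between /m/ and /n/): before a nasal consonant, so rule 3 applies → [ĩ].
/n/ — not in any rule's target class → [n].
/e/ (word-final): rule 3 targets it, but not before a nasal consonant → unchanged [e].

[ˈnelĩmutmĩne]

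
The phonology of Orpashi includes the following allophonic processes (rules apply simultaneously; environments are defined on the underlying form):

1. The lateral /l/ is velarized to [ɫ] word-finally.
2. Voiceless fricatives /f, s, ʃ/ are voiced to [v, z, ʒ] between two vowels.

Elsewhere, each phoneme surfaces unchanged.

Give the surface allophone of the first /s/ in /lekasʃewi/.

[s]

/s/ (between /a/ and /ʃ/) is in the target of rule 2 but the environment (between two vowels) is not met → [s].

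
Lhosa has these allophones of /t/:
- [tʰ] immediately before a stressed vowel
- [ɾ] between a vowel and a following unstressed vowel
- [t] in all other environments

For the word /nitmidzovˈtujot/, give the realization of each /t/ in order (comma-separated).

[t], [tʰ], [t]

Occurrence 1 (position 3): no conditioning environment matches → elsewhere allophone [t].
Occurrence 2 (position 10): immediately before a stressed vowel → [tʰ].
Occurrence 3 (position 14): no conditioning environment matches → elsewhere allophone [t].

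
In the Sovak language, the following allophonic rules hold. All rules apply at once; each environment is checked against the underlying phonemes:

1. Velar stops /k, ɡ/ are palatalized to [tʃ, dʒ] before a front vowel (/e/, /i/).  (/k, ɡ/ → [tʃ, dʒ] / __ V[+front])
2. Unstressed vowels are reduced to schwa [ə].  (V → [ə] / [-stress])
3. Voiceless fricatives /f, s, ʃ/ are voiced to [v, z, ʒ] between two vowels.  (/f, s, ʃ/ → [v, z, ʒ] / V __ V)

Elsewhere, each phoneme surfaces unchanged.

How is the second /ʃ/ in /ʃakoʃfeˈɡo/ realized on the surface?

[ʃ]

/ʃ/ (between /o/ and /f/) is in the target of rule 3 but the environment (between two vowels) is not met → [ʃ].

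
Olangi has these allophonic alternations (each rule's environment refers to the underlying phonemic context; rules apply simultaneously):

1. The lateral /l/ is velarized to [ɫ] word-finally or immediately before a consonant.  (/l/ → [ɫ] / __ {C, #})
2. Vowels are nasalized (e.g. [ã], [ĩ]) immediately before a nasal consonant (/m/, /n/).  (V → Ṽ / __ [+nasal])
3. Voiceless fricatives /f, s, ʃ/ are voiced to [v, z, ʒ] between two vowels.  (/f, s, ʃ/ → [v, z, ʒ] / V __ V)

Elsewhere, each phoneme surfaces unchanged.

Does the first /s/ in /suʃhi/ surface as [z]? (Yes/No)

No

/s/ (word-initial) fails the environment for rule 3, so it stays [s].
The actual realization is [s], not [z].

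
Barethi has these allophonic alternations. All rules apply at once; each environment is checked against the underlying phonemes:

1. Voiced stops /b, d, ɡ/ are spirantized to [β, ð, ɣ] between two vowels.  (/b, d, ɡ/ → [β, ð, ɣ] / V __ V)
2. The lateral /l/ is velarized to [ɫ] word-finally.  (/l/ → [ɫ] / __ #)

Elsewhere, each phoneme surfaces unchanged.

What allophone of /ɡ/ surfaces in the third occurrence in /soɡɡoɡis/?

Rule 1 applies to /ɡ/ (between /o/ and /i/: between two vowels) → [ɣ].

[ɣ]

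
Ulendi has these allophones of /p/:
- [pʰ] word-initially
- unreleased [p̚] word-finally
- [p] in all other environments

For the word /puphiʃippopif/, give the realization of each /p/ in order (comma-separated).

Occurrence 1 (position 1): word-initially → [pʰ].
Occurrence 2 (position 3): no conditioning environment matches → elsewhere allophone [p].
Occurrence 3 (position 8): no conditioning environment matches → elsewhere allophone [p].
Occurrence 4 (position 9): no conditioning environment matches → elsewhere allophone [p].
Occurrence 5 (position 11): no conditioning environment matches → elsewhere allophone [p].

[pʰ], [p], [p], [p], [p]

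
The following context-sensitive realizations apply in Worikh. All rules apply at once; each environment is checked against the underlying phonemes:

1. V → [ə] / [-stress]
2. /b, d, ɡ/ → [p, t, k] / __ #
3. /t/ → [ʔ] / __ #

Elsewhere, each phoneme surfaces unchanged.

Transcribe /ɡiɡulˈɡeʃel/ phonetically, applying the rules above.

[ɡəɡəlˈɡeʃəl]

/ɡ/ — word-initial; rule 2 does not apply here → [ɡ].
/i/ (between /ɡ/ and /ɡ/): in an unstressed syllable, so rule 1 applies → [ə].
/ɡ/ (between /i/ and /u/) is in the target of rule 2 but the environment (word-finally) is not met → [ɡ].
/u/ (between /ɡ/ and /l/) occurs in an unstressed syllable → [ə] by rule 1.
/ɡ/ — between /l/ and /e/; rule 2 does not apply here → [ɡ].
/e/ — between /ɡ/ and /ʃ/; rule 1 does not apply here → [e].
/e/ — between /ʃ/ and /l/, in an unstressed syllable — surfaces as [ə] (rule 1).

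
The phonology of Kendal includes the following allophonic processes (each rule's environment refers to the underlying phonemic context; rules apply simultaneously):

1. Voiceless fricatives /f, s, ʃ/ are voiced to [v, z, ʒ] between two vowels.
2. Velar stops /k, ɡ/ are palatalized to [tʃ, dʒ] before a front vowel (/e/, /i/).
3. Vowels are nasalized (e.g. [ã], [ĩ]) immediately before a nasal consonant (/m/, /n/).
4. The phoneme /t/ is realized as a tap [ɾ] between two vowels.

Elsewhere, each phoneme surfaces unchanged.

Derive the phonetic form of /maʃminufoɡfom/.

/m/ — not in any rule's target class → [m].
/a/ (between /m/ and /ʃ/): rule 3 targets it, but not before a nasal consonant → unchanged [a].
/ʃ/ — between /a/ and /m/; rule 1 does not apply here → [ʃ].
/m/ stays [m].
Rule 3 applies to /i/ (between /m/ and /n/: before a nasal consonant) → [ĩ].
/n/ stays [n].
/u/ (between /n/ and /f/): rule 3 targets it, but not before a nasal consonant → unchanged [u].
/f/ (between /u/ and /o/): between two vowels, so rule 1 applies → [v].
/o/ — between /f/ and /ɡ/; rule 3 does not apply here → [o].
/ɡ/ (between /o/ and /f/) is in the target of rule 2 but the environment (before a front vowel) is not met → [ɡ].
/f/ — between /ɡ/ and /o/; rule 1 does not apply here → [f].
Rule 3 applies to /o/ (between /f/ and /m/: before a nasal consonant) → [õ].
/m/ — not in any rule's target class → [m].

[maʃmĩnuvoɡfõm]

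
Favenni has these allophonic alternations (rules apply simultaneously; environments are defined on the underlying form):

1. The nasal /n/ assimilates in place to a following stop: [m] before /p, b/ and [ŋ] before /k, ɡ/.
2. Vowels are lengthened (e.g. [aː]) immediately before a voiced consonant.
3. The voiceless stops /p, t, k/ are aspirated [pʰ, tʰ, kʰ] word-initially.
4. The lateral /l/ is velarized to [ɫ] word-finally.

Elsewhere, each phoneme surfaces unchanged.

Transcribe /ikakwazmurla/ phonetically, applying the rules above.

[ikakwaːzmuːrla]

/i/ (word-initial) is in the target of rule 2 but the environment (before a voiced consonant) is not met → [i].
/k/ (between /i/ and /a/) is in the target of rule 3 but the environment (word-initially) is not met → [k].
/a/ (between /k/ and /k/) is in the target of rule 2 but the environment (before a voiced consonant) is not met → [a].
/k/ (between /a/ and /w/): rule 3 targets it, but not word-initially → unchanged [k].
/w/ — not in any rule's target class → [w].
/a/ meets the environment for rule 2 (before a voiced consonant) → [aː].
/z/ (between /a/ and /m/) is unaffected → [z].
/m/ (between /z/ and /u/): no rule targets it → [m].
Rule 2 applies to /u/ (between /m/ and /r/: before a voiced consonant) → [uː].
/r/ stays [r].
/l/ (between /r/ and /a/): rule 4 targets it, but not word-finally → unchanged [l].
/a/ — word-final; rule 2 does not apply here → [a].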